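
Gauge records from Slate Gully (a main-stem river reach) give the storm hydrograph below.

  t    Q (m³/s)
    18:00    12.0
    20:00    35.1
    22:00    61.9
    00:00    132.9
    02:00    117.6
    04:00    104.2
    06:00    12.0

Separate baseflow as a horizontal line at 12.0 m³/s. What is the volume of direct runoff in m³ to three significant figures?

Direct-runoff ordinates (Q − Q_b): 0.0, 23.1, 49.9, 120.9, 105.6, 92.2, 0.0 m³/s.
ΣQ_DR = 391.7 m³/s.
With Δt = 2 h = 7200 s, V = ΣQ_DR · Δt = 391.7 × 7200 = 2.82 × 10^6 m³.

V ≈ 2.82 × 10^6 m³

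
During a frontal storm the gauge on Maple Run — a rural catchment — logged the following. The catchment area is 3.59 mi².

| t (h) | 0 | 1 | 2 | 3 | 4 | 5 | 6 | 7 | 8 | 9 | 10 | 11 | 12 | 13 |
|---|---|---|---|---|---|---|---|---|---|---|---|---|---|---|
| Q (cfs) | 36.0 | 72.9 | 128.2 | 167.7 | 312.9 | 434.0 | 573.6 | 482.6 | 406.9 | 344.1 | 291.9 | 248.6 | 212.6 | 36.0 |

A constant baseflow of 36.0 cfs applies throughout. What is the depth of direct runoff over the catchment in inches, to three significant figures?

d ≈ 1.40 in

Direct runoff: 0.0, 36.9, 92.2, 131.7, 276.9, 398.0, 537.6, 446.6, 370.9, 308.1, 255.9, 212.6, 176.6, 0.0 cfs; ΣQ_DR = 3244 cfs.
V = ΣQ_DR · Δt = 3244 × 3600 s = 1.168 × 10^7 ft³.
Over A = 3.59 mi², depth = V / A = 1.40 in.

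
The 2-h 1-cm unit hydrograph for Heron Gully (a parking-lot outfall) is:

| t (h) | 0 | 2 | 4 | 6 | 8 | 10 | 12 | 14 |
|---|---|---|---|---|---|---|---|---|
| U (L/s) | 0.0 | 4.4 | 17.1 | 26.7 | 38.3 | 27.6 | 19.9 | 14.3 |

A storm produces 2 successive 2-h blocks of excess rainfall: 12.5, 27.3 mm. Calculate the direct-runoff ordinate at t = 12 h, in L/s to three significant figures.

By discrete convolution, Q_j = Σ (P_i / 10 mm) · U_{j−i}.
At t = 12 h (j=6): Q = (12.5/10)·19.9 + (27.3/10)·27.6 = 100 L/s.

Q ≈ 100 L/s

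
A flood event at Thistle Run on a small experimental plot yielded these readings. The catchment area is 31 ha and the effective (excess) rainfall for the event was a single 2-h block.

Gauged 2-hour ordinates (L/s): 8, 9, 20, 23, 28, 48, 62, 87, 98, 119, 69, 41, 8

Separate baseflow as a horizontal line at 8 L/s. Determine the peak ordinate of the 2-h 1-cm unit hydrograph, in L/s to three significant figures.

U_p ≈ 92.6 L/s

Direct runoff: 0.0, 1.0, 12.0, 15.0, 20.0, 40.0, 54.0, 79.0, 90.0, 111.0, 61.0, 33.0, 0.0 L/s; ΣQ_DR = 516.0 L/s, peak = 111.0 L/s.
Runoff depth d = ΣQ_DR·Δt / A = 516.0 × 7200 / (31 ha) = 11.98 mm.
The 1-cm UH is the DRH scaled by (10 mm)/d, so U_p = 111.0 × 10/11.98 = 92.6 L/s.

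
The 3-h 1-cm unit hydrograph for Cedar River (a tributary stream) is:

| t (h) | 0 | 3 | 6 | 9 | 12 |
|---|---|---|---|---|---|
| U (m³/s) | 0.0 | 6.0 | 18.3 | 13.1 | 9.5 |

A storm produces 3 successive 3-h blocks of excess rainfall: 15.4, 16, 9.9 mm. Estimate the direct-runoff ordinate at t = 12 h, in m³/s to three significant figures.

Q ≈ 53.7 m³/s

By discrete convolution, Q_j = Σ (P_i / 10 mm) · U_{j−i}.
At t = 12 h (j=4): Q = (15.4/10)·9.5 + (16/10)·13.1 + (9.9/10)·18.3 = 53.7 m³/s.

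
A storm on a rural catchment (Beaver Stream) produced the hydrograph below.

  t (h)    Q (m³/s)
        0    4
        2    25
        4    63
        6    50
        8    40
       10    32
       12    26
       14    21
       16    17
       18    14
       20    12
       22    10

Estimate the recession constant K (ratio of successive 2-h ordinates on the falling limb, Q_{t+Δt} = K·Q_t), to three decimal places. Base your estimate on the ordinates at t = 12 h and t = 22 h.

K ≈ 0.826

Using the recession-limb readings at t = 12 h and t = 22 h: Q falls from 26 to 10 m³/s over 5 intervals.
K = (Q₂/Q₁)^(1/5) = (10/26)^(1/5) = 0.826.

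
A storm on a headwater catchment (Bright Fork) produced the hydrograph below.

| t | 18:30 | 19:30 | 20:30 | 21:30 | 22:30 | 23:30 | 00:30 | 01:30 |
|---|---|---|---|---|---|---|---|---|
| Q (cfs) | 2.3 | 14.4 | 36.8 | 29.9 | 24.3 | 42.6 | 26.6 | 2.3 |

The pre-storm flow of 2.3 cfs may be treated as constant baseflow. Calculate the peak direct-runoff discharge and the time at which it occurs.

Subtracting baseflow gives direct-runoff ordinates: 0.0, 12.1, 34.5, 27.6, 22.0, 40.3, 24.3, 0.0 cfs.
The maximum is 40.3 cfs, occurring at the reading for t = 23:30.

Q_p = 40.3 cfs at t = 23:30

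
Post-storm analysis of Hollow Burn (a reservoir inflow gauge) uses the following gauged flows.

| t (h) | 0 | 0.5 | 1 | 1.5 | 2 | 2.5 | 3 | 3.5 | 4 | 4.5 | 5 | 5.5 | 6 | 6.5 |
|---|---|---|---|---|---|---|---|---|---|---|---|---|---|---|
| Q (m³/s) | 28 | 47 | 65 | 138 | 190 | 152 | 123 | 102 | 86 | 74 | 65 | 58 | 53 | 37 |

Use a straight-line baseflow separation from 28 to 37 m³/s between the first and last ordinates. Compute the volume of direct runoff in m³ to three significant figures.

V ≈ 1.37 × 10^6 m³

Direct-runoff ordinates (Q − Q_b): 0.00, 18.31, 35.62, 107.92, 159.23, 120.54, 90.85, 69.15, 52.46, 39.77, 30.08, 22.38, 16.69, 0.00 m³/s.
ΣQ_DR = 763.0 m³/s.
With Δt = 0.5 h = 1800 s, V = ΣQ_DR · Δt = 763.0 × 1800 = 1.37 × 10^6 m³.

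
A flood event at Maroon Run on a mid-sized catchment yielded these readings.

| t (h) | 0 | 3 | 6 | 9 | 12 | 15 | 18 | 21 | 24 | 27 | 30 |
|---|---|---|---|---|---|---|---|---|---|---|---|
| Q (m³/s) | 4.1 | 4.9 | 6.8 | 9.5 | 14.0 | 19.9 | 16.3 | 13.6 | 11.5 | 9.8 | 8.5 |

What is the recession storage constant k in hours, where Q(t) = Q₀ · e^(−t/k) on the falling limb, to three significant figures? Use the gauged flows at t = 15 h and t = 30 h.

k ≈ 17.6 h

On the falling limb, Q drops from 19.9 to 8.5 m³/s between t = 15 h and t = 30 h (Δt = 15 h).
k = −Δt / ln(Q₂/Q₁) = −15 / ln(8.5/19.9) = 17.6 h.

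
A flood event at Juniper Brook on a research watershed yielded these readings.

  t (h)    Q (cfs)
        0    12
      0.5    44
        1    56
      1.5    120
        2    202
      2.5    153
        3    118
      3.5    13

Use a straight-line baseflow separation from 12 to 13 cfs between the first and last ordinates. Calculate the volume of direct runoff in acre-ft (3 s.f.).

Direct-runoff ordinates (Q − Q_b): 0.00, 31.86, 43.71, 107.57, 189.43, 140.29, 105.14, 0.00 cfs.
ΣQ_DR = 618.0 cfs.
With Δt = 0.5 h = 1800 s, V = ΣQ_DR · Δt = 618.0 × 1800 = 1.11 × 10^6 ft³ = 25.5 acre-ft.

V ≈ 25.5 acre-ft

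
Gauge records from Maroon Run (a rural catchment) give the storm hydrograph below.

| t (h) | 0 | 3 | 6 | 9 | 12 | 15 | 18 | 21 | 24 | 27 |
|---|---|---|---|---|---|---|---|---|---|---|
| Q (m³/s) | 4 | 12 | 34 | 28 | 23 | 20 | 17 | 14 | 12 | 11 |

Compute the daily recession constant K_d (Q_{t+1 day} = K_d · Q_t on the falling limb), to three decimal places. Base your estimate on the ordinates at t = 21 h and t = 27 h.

Between t = 21 h and t = 27 h the flow falls from 14 to 11 m³/s over 2×3 h = 6 h.
Per-interval ratio K = (11/14)^(1/2) = 0.8864; K_d = K^(24/3) = 0.381.

K_d ≈ 0.381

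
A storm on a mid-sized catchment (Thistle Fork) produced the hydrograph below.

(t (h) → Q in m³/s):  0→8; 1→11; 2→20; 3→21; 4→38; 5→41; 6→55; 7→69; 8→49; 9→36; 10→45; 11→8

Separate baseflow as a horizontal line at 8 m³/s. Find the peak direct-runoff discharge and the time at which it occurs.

Subtracting baseflow gives direct-runoff ordinates: 0.0, 3.0, 12.0, 13.0, 30.0, 33.0, 47.0, 61.0, 41.0, 28.0, 37.0, 0.0 m³/s.
The maximum is 61.0 m³/s, occurring at the reading for t = 7 h.

Q_p = 61.0 m³/s at t = 7 h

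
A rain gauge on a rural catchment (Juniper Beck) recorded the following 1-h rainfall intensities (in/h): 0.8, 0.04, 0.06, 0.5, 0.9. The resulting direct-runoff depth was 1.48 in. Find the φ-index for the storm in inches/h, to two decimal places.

φ ≈ 0.24 in/h

Only the 3 blocks with intensity above φ contribute runoff: 0.8, 0.5, 0.9 in/h.
Σ(I−φ)·Δt = d  ⇒  (0.8+0.5+0.9 − 3φ)·1 = 1.48
φ = (2.200 − 1.48/1) / 3 = 0.24 in/h.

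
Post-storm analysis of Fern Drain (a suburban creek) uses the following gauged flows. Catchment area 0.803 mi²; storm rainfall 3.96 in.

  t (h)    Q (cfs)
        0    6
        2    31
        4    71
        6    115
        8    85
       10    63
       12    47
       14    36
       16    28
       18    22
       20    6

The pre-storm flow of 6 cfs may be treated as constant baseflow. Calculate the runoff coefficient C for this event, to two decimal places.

C ≈ 0.43

ΣQ_DR = 444.0 cfs; V = ΣQ_DR·Δt = 3.197 × 10^6 ft³.
Runoff depth d = V / A = 1.714 in.
C = d / P = 1.714 / 3.96 = 0.43.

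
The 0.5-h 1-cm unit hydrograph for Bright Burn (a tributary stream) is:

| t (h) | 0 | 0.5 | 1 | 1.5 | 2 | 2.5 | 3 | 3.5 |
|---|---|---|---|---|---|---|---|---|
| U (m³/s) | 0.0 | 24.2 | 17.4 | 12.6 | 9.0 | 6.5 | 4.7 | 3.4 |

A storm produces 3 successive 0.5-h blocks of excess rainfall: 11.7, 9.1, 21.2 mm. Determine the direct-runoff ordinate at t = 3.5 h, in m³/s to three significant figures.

Q ≈ 22.0 m³/s

By discrete convolution, Q_j = Σ (P_i / 10 mm) · U_{j−i}.
At t = 3.5 h (j=7): Q = (11.7/10)·3.4 + (9.1/10)·4.7 + (21.2/10)·6.5 = 22.0 m³/s.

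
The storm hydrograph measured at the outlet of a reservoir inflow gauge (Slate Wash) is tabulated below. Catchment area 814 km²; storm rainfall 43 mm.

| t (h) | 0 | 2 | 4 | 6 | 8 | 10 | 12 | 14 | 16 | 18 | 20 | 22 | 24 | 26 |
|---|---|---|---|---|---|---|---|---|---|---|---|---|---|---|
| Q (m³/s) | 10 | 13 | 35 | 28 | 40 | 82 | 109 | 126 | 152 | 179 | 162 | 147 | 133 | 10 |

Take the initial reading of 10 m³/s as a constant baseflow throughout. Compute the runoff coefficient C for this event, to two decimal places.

C ≈ 0.22

ΣQ_DR = 1086 m³/s; V = ΣQ_DR·Δt = 7.819 × 10^6 m³.
Runoff depth d = V / A = 9.606 mm.
C = d / P = 9.606 / 43 = 0.22.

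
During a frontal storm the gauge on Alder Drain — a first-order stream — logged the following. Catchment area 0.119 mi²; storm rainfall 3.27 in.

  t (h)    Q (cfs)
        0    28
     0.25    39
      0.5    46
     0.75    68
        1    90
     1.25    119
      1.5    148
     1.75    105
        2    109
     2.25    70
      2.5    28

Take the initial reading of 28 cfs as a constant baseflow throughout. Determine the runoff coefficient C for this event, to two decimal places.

C ≈ 0.54

ΣQ_DR = 542.0 cfs; V = ΣQ_DR·Δt = 4.878 × 10^5 ft³.
Runoff depth d = V / A = 1.764 in.
C = d / P = 1.764 / 3.27 = 0.54.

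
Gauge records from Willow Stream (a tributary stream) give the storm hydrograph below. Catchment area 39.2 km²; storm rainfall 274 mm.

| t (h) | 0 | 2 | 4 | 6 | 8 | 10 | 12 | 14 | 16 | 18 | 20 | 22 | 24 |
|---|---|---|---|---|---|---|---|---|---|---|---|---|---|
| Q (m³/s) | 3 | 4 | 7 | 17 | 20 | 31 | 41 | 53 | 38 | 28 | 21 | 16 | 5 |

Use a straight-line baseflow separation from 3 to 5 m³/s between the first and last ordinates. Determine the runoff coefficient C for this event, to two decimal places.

C ≈ 0.16

ΣQ_DR = 232.0 m³/s; V = ΣQ_DR·Δt = 1.670 × 10^6 m³.
Runoff depth d = V / A = 42.61 mm.
C = d / P = 42.61 / 274 = 0.16.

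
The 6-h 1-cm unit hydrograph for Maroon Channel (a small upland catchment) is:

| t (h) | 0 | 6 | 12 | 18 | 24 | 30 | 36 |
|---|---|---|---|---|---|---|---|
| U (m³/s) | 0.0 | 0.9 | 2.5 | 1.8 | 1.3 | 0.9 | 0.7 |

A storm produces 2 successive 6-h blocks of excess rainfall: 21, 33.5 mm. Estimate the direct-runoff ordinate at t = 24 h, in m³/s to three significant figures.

By discrete convolution, Q_j = Σ (P_i / 10 mm) · U_{j−i}.
At t = 24 h (j=4): Q = (21/10)·1.3 + (33.5/10)·1.8 = 8.76 m³/s.

Q ≈ 8.76 m³/s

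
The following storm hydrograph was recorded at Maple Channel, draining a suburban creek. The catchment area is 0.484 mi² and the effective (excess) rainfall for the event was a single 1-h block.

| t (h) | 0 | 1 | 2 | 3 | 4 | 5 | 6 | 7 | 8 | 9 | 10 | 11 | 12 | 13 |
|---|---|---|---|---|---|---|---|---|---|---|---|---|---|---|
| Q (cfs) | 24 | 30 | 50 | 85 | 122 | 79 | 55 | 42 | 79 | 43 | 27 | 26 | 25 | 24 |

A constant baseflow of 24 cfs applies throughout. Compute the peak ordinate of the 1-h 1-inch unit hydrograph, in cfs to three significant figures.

Direct runoff: 0.0, 6.0, 26.0, 61.0, 98.0, 55.0, 31.0, 18.0, 55.0, 19.0, 3.0, 2.0, 1.0, 0.0 cfs; ΣQ_DR = 375.0 cfs, peak = 98.0 cfs.
Runoff depth d = ΣQ_DR·Δt / A = 375.0 × 3600 / (0.484 mi²) = 1.201 in.
The 1-inch UH is the DRH scaled by (1 in)/d, so U_p = 98.0 × 1/1.201 = 81.6 cfs.

U_p ≈ 81.6 cfs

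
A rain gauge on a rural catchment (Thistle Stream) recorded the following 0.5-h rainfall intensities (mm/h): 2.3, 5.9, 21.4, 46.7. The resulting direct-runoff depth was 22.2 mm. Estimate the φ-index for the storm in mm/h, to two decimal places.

Only the 2 blocks with intensity above φ contribute runoff: 21.4, 46.7 mm/h.
Σ(I−φ)·Δt = d  ⇒  (21.4+46.7 − 2φ)·0.5 = 22.2
φ = (68.10 − 22.2/0.5) / 2 = 11.85 mm/h.

φ ≈ 11.85 mm/h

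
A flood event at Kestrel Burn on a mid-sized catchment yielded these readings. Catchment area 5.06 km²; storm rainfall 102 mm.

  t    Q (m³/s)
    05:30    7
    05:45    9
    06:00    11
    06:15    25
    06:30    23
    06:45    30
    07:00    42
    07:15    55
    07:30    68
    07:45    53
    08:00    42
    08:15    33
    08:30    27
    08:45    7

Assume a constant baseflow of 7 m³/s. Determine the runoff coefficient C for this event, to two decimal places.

ΣQ_DR = 334.0 m³/s; V = ΣQ_DR·Δt = 3.006 × 10^5 m³.
Runoff depth d = V / A = 59.41 mm.
C = d / P = 59.41 / 102 = 0.58.

C ≈ 0.58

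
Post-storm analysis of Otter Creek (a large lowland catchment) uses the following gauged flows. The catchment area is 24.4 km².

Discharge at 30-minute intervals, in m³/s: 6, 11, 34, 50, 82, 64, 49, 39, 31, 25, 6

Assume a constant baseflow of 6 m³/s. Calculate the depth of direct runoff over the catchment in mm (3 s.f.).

d ≈ 24.4 mm

Direct runoff: 0.0, 5.0, 28.0, 44.0, 76.0, 58.0, 43.0, 33.0, 25.0, 19.0, 0.0 m³/s; ΣQ_DR = 331.0 m³/s.
V = ΣQ_DR · Δt = 331.0 × 1800 s = 5.958 × 10^5 m³.
Over A = 24.4 km², depth = V / A = 24.4 mm.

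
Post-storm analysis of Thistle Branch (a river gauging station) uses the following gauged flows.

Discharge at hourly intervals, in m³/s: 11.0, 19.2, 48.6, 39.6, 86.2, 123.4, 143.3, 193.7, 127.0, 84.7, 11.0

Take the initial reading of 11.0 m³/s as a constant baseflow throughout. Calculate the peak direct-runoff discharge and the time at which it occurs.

Subtracting baseflow gives direct-runoff ordinates: 0.0, 8.2, 37.6, 28.6, 75.2, 112.4, 132.3, 182.7, 116.0, 73.7, 0.0 m³/s.
The maximum is 182.7 m³/s, occurring at the reading for t = 7 h.

Q_p = 182.7 m³/s at t = 7 h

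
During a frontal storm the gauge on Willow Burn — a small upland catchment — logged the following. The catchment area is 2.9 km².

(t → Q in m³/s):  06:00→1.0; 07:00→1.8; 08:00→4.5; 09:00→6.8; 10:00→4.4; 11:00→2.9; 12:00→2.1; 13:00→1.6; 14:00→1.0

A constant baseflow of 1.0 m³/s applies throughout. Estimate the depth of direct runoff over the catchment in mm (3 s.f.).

Direct runoff: 0.0, 0.8, 3.5, 5.8, 3.4, 1.9, 1.1, 0.6, 0.0 m³/s; ΣQ_DR = 17.10 m³/s.
V = ΣQ_DR · Δt = 17.10 × 3600 s = 61560 m³.
Over A = 2.9 km², depth = V / A = 21.2 mm.

d ≈ 21.2 mm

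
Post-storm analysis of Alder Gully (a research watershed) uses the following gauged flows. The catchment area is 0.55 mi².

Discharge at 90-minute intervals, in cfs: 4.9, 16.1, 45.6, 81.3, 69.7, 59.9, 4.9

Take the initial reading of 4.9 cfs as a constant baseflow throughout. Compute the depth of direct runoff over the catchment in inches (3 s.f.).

Direct runoff: 0.0, 11.2, 40.7, 76.4, 64.8, 55.0, 0.0 cfs; ΣQ_DR = 248.1 cfs.
V = ΣQ_DR · Δt = 248.1 × 5400 s = 1.340 × 10^6 ft³.
Over A = 0.55 mi², depth = V / A = 1.05 in.

d ≈ 1.05 in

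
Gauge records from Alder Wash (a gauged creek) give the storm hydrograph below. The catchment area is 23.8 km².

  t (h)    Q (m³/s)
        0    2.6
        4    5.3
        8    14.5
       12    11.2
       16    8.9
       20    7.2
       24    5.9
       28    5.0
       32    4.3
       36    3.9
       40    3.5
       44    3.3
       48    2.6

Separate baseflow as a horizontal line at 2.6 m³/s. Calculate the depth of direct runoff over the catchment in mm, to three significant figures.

Direct runoff: 0.0, 2.7, 11.9, 8.6, 6.3, 4.6, 3.3, 2.4, 1.7, 1.3, 0.9, 0.7, 0.0 m³/s; ΣQ_DR = 44.40 m³/s.
V = ΣQ_DR · Δt = 44.40 × 14400 s = 6.394 × 10^5 m³.
Over A = 23.8 km², depth = V / A = 26.9 mm.

d ≈ 26.9 mm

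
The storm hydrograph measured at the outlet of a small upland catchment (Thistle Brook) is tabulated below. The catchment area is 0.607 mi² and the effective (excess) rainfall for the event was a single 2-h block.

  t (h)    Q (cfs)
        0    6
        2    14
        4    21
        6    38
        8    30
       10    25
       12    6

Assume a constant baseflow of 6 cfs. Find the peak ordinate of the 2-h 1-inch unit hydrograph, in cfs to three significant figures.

Direct runoff: 0.0, 8.0, 15.0, 32.0, 24.0, 19.0, 0.0 cfs; ΣQ_DR = 98.00 cfs, peak = 32.0 cfs.
Runoff depth d = ΣQ_DR·Δt / A = 98.00 × 7200 / (0.607 mi²) = 0.5004 in.
The 1-inch UH is the DRH scaled by (1 in)/d, so U_p = 32.0 × 1/0.5004 = 64.0 cfs.

U_p ≈ 64.0 cfs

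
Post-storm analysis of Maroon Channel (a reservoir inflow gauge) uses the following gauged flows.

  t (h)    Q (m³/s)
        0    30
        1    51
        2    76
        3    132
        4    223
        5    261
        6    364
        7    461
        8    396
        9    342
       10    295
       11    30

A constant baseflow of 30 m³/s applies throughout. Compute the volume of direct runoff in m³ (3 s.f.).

Direct-runoff ordinates (Q − Q_b): 0.0, 21.0, 46.0, 102.0, 193.0, 231.0, 334.0, 431.0, 366.0, 312.0, 265.0, 0.0 m³/s.
ΣQ_DR = 2301 m³/s.
With Δt = 1 h = 3600 s, V = ΣQ_DR · Δt = 2301 × 3600 = 8.28 × 10^6 m³.

V ≈ 8.28 × 10^6 m³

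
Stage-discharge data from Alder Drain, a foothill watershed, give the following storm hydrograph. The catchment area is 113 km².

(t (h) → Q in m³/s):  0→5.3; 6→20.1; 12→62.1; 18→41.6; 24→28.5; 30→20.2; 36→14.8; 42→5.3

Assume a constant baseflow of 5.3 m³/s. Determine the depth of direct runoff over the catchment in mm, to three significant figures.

Direct runoff: 0.0, 14.8, 56.8, 36.3, 23.2, 14.9, 9.5, 0.0 m³/s; ΣQ_DR = 155.5 m³/s.
V = ΣQ_DR · Δt = 155.5 × 21600 s = 3.359 × 10^6 m³.
Over A = 113 km², depth = V / A = 29.7 mm.

d ≈ 29.7 mm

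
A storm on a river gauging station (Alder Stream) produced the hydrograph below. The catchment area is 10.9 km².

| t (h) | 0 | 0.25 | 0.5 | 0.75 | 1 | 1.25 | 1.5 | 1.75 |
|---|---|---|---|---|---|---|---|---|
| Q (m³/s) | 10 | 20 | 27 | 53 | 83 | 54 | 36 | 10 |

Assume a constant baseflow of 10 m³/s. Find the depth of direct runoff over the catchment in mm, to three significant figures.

Direct runoff: 0.0, 10.0, 17.0, 43.0, 73.0, 44.0, 26.0, 0.0 m³/s; ΣQ_DR = 213.0 m³/s.
V = ΣQ_DR · Δt = 213.0 × 900 s = 1.917 × 10^5 m³.
Over A = 10.9 km², depth = V / A = 17.6 mm.

d ≈ 17.6 mm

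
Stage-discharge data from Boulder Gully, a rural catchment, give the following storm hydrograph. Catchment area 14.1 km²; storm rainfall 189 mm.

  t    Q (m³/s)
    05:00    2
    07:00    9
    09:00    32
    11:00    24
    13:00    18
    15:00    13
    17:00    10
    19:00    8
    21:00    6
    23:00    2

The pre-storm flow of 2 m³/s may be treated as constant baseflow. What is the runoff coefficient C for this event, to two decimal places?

ΣQ_DR = 104.0 m³/s; V = ΣQ_DR·Δt = 7.488 × 10^5 m³.
Runoff depth d = V / A = 53.11 mm.
C = d / P = 53.11 / 189 = 0.28.

C ≈ 0.28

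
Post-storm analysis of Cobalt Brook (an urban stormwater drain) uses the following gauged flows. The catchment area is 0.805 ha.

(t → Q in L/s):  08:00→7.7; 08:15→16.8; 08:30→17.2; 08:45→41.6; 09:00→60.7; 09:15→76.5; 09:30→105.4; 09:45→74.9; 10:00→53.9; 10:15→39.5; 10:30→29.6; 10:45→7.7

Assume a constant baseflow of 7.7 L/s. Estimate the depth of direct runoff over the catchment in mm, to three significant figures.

d ≈ 49.1 mm

Direct runoff: 0.0, 9.1, 9.5, 33.9, 53.0, 68.8, 97.7, 67.2, 46.2, 31.8, 21.9, 0.0 L/s; ΣQ_DR = 439.1 L/s.
V = ΣQ_DR · Δt = 439.1 × 900 s = 3.952 × 10^5 L.
Over A = 0.805 ha, depth = V / A = 49.1 mm.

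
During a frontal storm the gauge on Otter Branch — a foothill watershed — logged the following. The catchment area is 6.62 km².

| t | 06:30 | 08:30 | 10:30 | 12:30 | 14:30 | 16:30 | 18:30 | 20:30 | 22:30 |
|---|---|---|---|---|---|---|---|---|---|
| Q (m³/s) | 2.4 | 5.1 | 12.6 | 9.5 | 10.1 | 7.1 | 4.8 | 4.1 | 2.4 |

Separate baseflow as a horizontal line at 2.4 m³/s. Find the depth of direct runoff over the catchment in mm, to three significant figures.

d ≈ 39.7 mm

Direct runoff: 0.0, 2.7, 10.2, 7.1, 7.7, 4.7, 2.4, 1.7, 0.0 m³/s; ΣQ_DR = 36.50 m³/s.
V = ΣQ_DR · Δt = 36.50 × 7200 s = 2.628 × 10^5 m³.
Over A = 6.62 km², depth = V / A = 39.7 mm.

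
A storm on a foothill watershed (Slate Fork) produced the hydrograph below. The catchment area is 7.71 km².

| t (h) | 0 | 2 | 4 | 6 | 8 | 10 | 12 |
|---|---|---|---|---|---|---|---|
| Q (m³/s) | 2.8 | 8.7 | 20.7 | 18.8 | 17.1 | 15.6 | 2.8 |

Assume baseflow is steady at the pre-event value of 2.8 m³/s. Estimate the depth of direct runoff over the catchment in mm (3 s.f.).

d ≈ 62.5 mm

Direct runoff: 0.0, 5.9, 17.9, 16.0, 14.3, 12.8, 0.0 m³/s; ΣQ_DR = 66.90 m³/s.
V = ΣQ_DR · Δt = 66.90 × 7200 s = 4.817 × 10^5 m³.
Over A = 7.71 km², depth = V / A = 62.5 mm.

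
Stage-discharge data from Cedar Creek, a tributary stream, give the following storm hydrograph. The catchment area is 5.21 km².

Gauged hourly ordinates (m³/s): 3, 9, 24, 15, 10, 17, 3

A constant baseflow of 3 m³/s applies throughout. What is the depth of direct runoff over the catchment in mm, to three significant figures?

d ≈ 41.5 mm

Direct runoff: 0.0, 6.0, 21.0, 12.0, 7.0, 14.0, 0.0 m³/s; ΣQ_DR = 60.00 m³/s.
V = ΣQ_DR · Δt = 60.00 × 3600 s = 2.160 × 10^5 m³.
Over A = 5.21 km², depth = V / A = 41.5 mm.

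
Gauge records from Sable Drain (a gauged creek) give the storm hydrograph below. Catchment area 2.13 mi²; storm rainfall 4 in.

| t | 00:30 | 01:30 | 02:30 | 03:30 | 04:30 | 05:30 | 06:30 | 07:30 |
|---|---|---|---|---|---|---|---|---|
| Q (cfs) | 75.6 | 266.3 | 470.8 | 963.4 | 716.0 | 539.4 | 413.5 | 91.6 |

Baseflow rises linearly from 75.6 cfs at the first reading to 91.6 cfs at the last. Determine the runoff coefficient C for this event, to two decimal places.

C ≈ 0.52

ΣQ_DR = 2868 cfs; V = ΣQ_DR·Δt = 1.032 × 10^7 ft³.
Runoff depth d = V / A = 2.086 in.
C = d / P = 2.086 / 4 = 0.52.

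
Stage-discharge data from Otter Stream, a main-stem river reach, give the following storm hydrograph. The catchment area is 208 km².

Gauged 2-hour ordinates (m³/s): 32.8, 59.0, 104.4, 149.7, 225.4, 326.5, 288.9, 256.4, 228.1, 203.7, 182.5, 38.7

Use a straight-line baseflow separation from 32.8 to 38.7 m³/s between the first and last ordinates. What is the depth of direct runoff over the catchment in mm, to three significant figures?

d ≈ 57.7 mm

Direct runoff: 0.00, 25.66, 70.53, 115.29, 190.45, 291.02, 252.88, 219.85, 191.01, 166.07, 144.34, 0.00 m³/s; ΣQ_DR = 1667 m³/s.
V = ΣQ_DR · Δt = 1667 × 7200 s = 1.200 × 10^7 m³.
Over A = 208 km², depth = V / A = 57.7 mm.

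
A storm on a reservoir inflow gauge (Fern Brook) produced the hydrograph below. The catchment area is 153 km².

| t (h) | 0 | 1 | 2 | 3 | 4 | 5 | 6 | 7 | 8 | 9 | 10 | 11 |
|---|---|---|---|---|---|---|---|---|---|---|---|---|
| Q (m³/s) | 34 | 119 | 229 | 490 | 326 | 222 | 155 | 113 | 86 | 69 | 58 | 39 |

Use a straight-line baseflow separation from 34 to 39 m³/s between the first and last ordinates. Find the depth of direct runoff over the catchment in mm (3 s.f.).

d ≈ 35.3 mm

Direct runoff: 0.00, 84.55, 194.09, 454.64, 290.18, 185.73, 118.27, 75.82, 48.36, 30.91, 19.45, 0.00 m³/s; ΣQ_DR = 1502 m³/s.
V = ΣQ_DR · Δt = 1502 × 3600 s = 5.407 × 10^6 m³.
Over A = 153 km², depth = V / A = 35.3 mm.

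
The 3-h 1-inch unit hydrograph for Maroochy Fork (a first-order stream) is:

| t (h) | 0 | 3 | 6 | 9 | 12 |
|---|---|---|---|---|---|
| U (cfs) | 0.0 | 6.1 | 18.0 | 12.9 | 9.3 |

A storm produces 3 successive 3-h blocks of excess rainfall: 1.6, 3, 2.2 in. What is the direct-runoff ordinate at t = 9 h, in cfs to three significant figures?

By discrete convolution, Q_j = Σ (P_i / 1 in) · U_{j−i}.
At t = 9 h (j=3): Q = (1.6/1)·12.9 + (3/1)·18.0 + (2.2/1)·6.1 = 88.1 cfs.

Q ≈ 88.1 cfs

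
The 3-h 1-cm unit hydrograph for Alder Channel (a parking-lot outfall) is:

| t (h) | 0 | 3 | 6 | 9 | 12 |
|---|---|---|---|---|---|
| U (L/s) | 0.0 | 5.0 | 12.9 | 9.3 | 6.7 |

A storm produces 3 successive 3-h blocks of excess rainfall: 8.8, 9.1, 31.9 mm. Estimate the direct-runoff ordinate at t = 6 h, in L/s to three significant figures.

Q ≈ 15.9 L/s

By discrete convolution, Q_j = Σ (P_i / 10 mm) · U_{j−i}.
At t = 6 h (j=2): Q = (8.8/10)·12.9 + (9.1/10)·5.0 + (31.9/10)·0.0 = 15.9 L/s.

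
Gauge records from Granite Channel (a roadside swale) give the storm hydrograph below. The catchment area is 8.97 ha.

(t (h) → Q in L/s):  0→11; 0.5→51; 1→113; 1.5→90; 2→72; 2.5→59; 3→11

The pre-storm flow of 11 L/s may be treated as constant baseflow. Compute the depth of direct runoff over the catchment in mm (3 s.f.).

d ≈ 6.62 mm

Direct runoff: 0.0, 40.0, 102.0, 79.0, 61.0, 48.0, 0.0 L/s; ΣQ_DR = 330.0 L/s.
V = ΣQ_DR · Δt = 330.0 × 1800 s = 5.940 × 10^5 L.
Over A = 8.97 ha, depth = V / A = 6.62 mm.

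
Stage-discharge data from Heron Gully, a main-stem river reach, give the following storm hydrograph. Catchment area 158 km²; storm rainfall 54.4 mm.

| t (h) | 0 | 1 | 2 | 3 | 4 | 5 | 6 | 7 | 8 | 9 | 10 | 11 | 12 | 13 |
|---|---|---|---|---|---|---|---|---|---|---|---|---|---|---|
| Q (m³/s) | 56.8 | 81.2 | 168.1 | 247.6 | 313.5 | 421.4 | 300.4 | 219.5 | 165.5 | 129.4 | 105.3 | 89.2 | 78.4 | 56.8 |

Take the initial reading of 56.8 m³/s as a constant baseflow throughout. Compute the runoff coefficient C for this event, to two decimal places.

ΣQ_DR = 1638 m³/s; V = ΣQ_DR·Δt = 5.896 × 10^6 m³.
Runoff depth d = V / A = 37.32 mm.
C = d / P = 37.32 / 54.4 = 0.69.

C ≈ 0.69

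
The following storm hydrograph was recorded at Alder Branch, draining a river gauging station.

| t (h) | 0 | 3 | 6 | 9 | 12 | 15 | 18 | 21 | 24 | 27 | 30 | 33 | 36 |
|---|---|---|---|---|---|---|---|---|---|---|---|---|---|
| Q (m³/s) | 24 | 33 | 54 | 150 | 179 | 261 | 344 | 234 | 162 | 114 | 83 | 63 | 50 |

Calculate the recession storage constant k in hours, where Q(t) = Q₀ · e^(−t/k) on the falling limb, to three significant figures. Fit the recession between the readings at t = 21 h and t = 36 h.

k ≈ 9.72 h

On the falling limb, Q drops from 234 to 50 m³/s between t = 21 h and t = 36 h (Δt = 15 h).
k = −Δt / ln(Q₂/Q₁) = −15 / ln(50/234) = 9.72 h.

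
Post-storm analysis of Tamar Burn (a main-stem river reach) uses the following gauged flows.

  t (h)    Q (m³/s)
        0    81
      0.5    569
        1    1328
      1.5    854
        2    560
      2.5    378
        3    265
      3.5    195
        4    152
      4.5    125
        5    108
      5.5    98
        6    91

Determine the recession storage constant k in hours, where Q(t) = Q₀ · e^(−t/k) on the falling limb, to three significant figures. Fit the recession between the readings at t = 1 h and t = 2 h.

k ≈ 1.16 h

On the falling limb, Q drops from 1328 to 560 m³/s between t = 1 h and t = 2 h (Δt = 1 h).
k = −Δt / ln(Q₂/Q₁) = −1 / ln(560/1328) = 1.16 h.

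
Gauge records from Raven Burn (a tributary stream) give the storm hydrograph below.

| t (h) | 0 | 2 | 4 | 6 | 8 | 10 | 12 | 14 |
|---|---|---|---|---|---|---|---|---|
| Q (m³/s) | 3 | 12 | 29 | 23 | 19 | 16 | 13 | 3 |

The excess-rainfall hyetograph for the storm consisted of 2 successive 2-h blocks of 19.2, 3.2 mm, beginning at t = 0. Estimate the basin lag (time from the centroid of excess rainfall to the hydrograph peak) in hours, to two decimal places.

t_L ≈ 2.71 h

Centroid of excess rainfall: t_c = Σ P_i·t̄_i / ΣP_i = 1.2857 h (block centres at 1, 3 h).
Hydrograph peak occurs at t = 4 h, so basin lag t_L = 4 − 1.2857 = 2.71 h.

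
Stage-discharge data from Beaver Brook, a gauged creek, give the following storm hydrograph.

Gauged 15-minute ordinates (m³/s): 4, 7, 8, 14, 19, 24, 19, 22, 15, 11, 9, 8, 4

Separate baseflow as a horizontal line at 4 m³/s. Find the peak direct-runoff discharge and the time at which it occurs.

Subtracting baseflow gives direct-runoff ordinates: 0.0, 3.0, 4.0, 10.0, 15.0, 20.0, 15.0, 18.0, 11.0, 7.0, 5.0, 4.0, 0.0 m³/s.
The maximum is 20.0 m³/s, occurring at the reading for t = 1.25 h.

Q_p = 20.0 m³/s at t = 1.25 h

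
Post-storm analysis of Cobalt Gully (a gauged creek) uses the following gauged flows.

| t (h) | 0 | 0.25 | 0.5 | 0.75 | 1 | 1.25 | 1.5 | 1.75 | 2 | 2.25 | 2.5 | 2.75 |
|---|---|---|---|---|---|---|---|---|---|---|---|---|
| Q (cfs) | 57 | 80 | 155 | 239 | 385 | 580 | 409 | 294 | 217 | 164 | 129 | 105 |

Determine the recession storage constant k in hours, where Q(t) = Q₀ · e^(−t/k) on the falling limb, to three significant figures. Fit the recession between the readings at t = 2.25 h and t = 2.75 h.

On the falling limb, Q drops from 164 to 105 cfs between t = 2.25 h and t = 2.75 h (Δt = 0.5 h).
k = −Δt / ln(Q₂/Q₁) = −0.5 / ln(105/164) = 1.12 h.

k ≈ 1.12 h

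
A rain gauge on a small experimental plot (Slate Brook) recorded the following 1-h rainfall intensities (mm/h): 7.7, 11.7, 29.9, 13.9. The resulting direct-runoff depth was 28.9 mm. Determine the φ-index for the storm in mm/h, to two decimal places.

φ ≈ 8.87 mm/h

Only the 3 blocks with intensity above φ contribute runoff: 11.7, 29.9, 13.9 mm/h.
Σ(I−φ)·Δt = d  ⇒  (11.7+29.9+13.9 − 3φ)·1 = 28.9
φ = (55.50 − 28.9/1) / 3 = 8.87 mm/h.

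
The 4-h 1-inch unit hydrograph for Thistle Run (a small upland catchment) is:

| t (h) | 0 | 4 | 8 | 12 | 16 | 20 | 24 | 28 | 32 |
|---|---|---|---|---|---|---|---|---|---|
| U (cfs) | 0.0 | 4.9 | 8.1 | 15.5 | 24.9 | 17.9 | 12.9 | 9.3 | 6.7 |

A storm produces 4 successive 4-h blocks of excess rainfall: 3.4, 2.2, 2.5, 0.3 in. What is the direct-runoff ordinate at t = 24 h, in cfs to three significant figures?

By discrete convolution, Q_j = Σ (P_i / 1 in) · U_{j−i}.
At t = 24 h (j=6): Q = (3.4/1)·12.9 + (2.2/1)·17.9 + (2.5/1)·24.9 + (0.3/1)·15.5 = 150 cfs.

Q ≈ 150 cfs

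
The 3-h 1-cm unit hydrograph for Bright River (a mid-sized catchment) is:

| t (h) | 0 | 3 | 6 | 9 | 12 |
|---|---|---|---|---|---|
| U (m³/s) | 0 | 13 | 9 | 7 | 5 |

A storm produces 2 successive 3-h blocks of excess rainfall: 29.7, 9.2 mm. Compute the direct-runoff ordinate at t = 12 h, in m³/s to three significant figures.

Q ≈ 21.3 m³/s

By discrete convolution, Q_j = Σ (P_i / 10 mm) · U_{j−i}.
At t = 12 h (j=4): Q = (29.7/10)·5 + (9.2/10)·7 = 21.3 m³/s.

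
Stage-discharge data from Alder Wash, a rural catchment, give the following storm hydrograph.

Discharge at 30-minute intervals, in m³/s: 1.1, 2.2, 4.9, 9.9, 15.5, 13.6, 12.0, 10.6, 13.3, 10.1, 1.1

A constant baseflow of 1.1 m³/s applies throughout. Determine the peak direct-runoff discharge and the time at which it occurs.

Q_p = 14.4 m³/s at t = 2 h

Subtracting baseflow gives direct-runoff ordinates: 0.0, 1.1, 3.8, 8.8, 14.4, 12.5, 10.9, 9.5, 12.2, 9.0, 0.0 m³/s.
The maximum is 14.4 m³/s, occurring at the reading for t = 2 h.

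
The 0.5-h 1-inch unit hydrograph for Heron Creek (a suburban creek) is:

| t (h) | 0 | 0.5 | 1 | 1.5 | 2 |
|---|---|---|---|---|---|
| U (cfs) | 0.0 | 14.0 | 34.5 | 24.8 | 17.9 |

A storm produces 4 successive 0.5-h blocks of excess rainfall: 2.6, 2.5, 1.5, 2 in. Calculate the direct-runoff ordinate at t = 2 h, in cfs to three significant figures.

By discrete convolution, Q_j = Σ (P_i / 1 in) · U_{j−i}.
At t = 2 h (j=4): Q = (2.6/1)·17.9 + (2.5/1)·24.8 + (1.5/1)·34.5 + (2/1)·14.0 = 188 cfs.

Q ≈ 188 cfs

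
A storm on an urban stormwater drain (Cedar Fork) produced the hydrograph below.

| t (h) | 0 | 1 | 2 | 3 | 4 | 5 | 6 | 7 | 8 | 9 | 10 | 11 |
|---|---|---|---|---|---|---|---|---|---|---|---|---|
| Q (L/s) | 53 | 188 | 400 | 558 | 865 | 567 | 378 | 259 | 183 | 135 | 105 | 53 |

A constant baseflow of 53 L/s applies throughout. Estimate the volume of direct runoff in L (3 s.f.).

V ≈ 1.12 × 10^7 L

Direct-runoff ordinates (Q − Q_b): 0.0, 135.0, 347.0, 505.0, 812.0, 514.0, 325.0, 206.0, 130.0, 82.0, 52.0, 0.0 L/s.
ΣQ_DR = 3108 L/s.
With Δt = 1 h = 3600 s, V = ΣQ_DR · Δt = 3108 × 3600 = 1.12 × 10^7 L.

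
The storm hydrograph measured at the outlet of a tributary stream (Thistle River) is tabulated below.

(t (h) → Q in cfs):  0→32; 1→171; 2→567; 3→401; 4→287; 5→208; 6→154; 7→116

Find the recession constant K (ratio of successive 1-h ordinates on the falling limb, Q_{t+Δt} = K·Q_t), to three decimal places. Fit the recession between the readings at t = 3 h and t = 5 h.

Using the recession-limb readings at t = 3 h and t = 5 h: Q falls from 401 to 208 cfs over 2 intervals.
K = (Q₂/Q₁)^(1/2) = (208/401)^(1/2) = 0.720.

K ≈ 0.720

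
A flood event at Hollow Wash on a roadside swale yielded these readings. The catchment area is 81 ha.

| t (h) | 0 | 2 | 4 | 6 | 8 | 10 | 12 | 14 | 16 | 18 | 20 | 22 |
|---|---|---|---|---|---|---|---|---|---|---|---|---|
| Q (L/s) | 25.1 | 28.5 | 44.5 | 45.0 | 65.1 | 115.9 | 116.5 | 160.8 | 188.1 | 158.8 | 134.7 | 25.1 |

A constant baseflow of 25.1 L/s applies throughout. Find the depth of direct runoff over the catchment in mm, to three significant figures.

Direct runoff: 0.0, 3.4, 19.4, 19.9, 40.0, 90.8, 91.4, 135.7, 163.0, 133.7, 109.6, 0.0 L/s; ΣQ_DR = 806.9 L/s.
V = ΣQ_DR · Δt = 806.9 × 7200 s = 5.810 × 10^6 L.
Over A = 81 ha, depth = V / A = 7.17 mm.

d ≈ 7.17 mm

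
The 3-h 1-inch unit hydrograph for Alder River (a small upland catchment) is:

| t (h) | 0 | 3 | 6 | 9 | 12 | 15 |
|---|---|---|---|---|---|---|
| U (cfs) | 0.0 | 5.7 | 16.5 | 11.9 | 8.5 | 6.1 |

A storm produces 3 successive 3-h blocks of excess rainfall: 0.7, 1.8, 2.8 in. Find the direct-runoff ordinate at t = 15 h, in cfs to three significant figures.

Q ≈ 52.9 cfs

By discrete convolution, Q_j = Σ (P_i / 1 in) · U_{j−i}.
At t = 15 h (j=5): Q = (0.7/1)·6.1 + (1.8/1)·8.5 + (2.8/1)·11.9 = 52.9 cfs.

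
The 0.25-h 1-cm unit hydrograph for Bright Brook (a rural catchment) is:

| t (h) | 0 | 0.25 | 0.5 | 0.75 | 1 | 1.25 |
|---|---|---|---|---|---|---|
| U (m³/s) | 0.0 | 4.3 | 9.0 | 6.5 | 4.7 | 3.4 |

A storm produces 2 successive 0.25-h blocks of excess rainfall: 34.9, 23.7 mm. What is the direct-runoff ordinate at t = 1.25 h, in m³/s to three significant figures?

Q ≈ 23.0 m³/s

By discrete convolution, Q_j = Σ (P_i / 10 mm) · U_{j−i}.
At t = 1.25 h (j=5): Q = (34.9/10)·3.4 + (23.7/10)·4.7 = 23.0 m³/s.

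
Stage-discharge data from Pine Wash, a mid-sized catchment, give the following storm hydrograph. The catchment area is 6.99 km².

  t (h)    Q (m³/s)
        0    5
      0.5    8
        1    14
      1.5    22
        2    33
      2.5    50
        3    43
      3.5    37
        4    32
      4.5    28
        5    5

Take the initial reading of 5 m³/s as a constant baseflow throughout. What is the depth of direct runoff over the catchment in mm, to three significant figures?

Direct runoff: 0.0, 3.0, 9.0, 17.0, 28.0, 45.0, 38.0, 32.0, 27.0, 23.0, 0.0 m³/s; ΣQ_DR = 222.0 m³/s.
V = ΣQ_DR · Δt = 222.0 × 1800 s = 3.996 × 10^5 m³.
Over A = 6.99 km², depth = V / A = 57.2 mm.

d ≈ 57.2 mm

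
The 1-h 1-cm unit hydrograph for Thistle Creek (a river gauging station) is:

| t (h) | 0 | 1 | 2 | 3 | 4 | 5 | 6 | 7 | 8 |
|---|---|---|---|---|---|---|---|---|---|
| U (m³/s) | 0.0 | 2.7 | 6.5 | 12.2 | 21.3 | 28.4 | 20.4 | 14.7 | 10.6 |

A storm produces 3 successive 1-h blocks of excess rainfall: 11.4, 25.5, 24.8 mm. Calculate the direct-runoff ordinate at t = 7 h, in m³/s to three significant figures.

By discrete convolution, Q_j = Σ (P_i / 10 mm) · U_{j−i}.
At t = 7 h (j=7): Q = (11.4/10)·14.7 + (25.5/10)·20.4 + (24.8/10)·28.4 = 139 m³/s.

Q ≈ 139 m³/s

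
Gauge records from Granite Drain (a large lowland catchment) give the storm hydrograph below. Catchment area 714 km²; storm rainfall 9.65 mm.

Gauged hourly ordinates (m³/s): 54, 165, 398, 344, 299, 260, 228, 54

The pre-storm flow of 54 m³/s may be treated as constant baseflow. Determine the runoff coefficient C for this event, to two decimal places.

C ≈ 0.72

ΣQ_DR = 1370 m³/s; V = ΣQ_DR·Δt = 4.932 × 10^6 m³.
Runoff depth d = V / A = 6.908 mm.
C = d / P = 6.908 / 9.65 = 0.72.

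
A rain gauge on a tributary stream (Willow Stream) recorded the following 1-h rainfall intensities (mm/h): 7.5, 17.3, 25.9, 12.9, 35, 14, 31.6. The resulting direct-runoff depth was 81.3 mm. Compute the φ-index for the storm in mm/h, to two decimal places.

Only the 6 blocks with intensity above φ contribute runoff: 17.3, 25.9, 12.9, 35, 14, 31.6 mm/h.
Σ(I−φ)·Δt = d  ⇒  (17.3+25.9+12.9+35+14+31.6 − 6φ)·1 = 81.3
φ = (136.7 − 81.3/1) / 6 = 9.23 mm/h.

φ ≈ 9.23 mm/h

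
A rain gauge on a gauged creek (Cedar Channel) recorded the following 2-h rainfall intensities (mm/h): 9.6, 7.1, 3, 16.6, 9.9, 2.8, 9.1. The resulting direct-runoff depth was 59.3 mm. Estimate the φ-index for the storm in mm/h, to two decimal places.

φ ≈ 4.53 mm/h

Only the 5 blocks with intensity above φ contribute runoff: 9.6, 7.1, 16.6, 9.9, 9.1 mm/h.
Σ(I−φ)·Δt = d  ⇒  (9.6+7.1+16.6+9.9+9.1 − 5φ)·2 = 59.3
φ = (52.30 − 59.3/2) / 5 = 4.53 mm/h.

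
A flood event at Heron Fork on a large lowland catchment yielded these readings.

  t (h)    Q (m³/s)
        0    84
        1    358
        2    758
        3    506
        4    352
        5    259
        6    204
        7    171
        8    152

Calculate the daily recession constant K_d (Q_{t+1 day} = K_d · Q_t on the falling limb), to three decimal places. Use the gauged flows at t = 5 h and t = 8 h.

K_d ≈ 0.014

Between t = 5 h and t = 8 h the flow falls from 259 to 152 m³/s over 3×1 h = 3 h.
Per-interval ratio K = (152/259)^(1/3) = 0.8372; K_d = K^(24/1) = 0.014.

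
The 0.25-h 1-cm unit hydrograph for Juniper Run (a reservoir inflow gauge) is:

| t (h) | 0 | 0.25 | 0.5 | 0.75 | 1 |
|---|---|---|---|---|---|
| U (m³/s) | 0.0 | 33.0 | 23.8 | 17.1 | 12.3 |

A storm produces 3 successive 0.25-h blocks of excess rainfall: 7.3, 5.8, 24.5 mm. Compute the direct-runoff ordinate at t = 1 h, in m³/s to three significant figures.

Q ≈ 77.2 m³/s

By discrete convolution, Q_j = Σ (P_i / 10 mm) · U_{j−i}.
At t = 1 h (j=4): Q = (7.3/10)·12.3 + (5.8/10)·17.1 + (24.5/10)·23.8 = 77.2 m³/s.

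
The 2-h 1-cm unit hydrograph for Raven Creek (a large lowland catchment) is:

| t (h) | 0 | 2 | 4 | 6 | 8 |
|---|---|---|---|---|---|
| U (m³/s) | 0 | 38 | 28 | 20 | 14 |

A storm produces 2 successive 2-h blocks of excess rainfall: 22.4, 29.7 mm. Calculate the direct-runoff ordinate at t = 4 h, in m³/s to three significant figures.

Q ≈ 176 m³/s

By discrete convolution, Q_j = Σ (P_i / 10 mm) · U_{j−i}.
At t = 4 h (j=2): Q = (22.4/10)·28 + (29.7/10)·38 = 176 m³/s.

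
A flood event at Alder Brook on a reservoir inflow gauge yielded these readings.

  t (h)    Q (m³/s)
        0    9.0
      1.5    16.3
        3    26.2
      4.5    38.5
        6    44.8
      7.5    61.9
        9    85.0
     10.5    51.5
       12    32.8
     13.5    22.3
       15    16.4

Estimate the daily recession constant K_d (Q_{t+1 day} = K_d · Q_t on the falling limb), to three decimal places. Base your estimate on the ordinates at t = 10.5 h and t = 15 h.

Between t = 10.5 h and t = 15 h the flow falls from 51.5 to 16.4 m³/s over 3×1.5 h = 4.5 h.
Per-interval ratio K = (16.4/51.5)^(1/3) = 0.6829; K_d = K^(24/1.5) = 0.002.

K_d ≈ 0.002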